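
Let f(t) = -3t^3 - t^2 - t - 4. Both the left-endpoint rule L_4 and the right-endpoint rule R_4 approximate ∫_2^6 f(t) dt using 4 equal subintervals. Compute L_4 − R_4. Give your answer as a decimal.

L_4 = -756.
R_4 = -1416.
L_4 − R_4 = 660.

660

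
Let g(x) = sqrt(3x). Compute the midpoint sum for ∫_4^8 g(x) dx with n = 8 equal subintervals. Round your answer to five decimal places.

Δx = (8 − 4)/8 = 0.5.
Midpoints: 4.25, 4.75, 5.25, 5.75, 6.25, 6.75, 7.25, 7.75.
g(4.25) ≈ 3.57071, g(4.75) ≈ 3.77492, g(5.25) ≈ 3.96863, g(5.75) ≈ 4.15331, g(6.25) ≈ 4.33013, g(6.75) ≈ 4.50000, g(7.25) ≈ 4.66369, g(7.75) ≈ 4.82183.
Sum = Δx · [g(4.25) + g(4.75) + g(5.25) + ...].
Sum ≈ 16.89161.

16.89161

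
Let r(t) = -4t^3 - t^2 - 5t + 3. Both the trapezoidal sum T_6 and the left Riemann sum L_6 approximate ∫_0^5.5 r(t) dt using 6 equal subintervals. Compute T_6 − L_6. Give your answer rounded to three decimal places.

T_6 ≈ -1055.83449.
L_6 ≈ -724.34491.
T_6 − L_6 ≈ -331.490.

-331.490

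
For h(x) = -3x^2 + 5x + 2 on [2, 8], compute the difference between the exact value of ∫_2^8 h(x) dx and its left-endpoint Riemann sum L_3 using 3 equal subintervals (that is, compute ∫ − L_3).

-138

Exact integral: ∫_2^8 h(x) dx = -342.
L_3 = -204.
Error = -342 − (-204) = -138.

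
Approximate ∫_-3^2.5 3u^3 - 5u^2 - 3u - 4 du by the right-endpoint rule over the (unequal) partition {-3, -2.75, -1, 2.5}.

Subinterval widths: 0.25, 1.75, 3.5.
Right endpoints: -2.75, -1, 2.5.
f(-2.75) = -95.953125, f(-1) = -9, f(2.5) = 4.125.
Sum = Σ Δu_i · f(u_i).
Sum = -25.30078125.

-25.30078125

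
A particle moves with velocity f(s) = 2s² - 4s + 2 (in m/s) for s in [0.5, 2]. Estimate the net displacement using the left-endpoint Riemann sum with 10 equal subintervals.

0.64875

Δs = (2 − 0.5)/10 = 0.15.
Left endpoints: 0.5, 0.65, 0.8, 0.95, 1.1, 1.25, 1.4, 1.55, 1.7, 1.85.
f(0.5) = 0.5, f(0.65) = 0.245, f(0.8) = 0.08, f(0.95) = 0.005, f(1.1) = 0.02, f(1.25) = 0.125, f(1.4) = 0.32, f(1.55) = 0.605, f(1.7) = 0.98, f(1.85) = 1.445.
Sum = Δs · [f(0.5) + f(0.65) + f(0.8) + ...].
Sum = 0.64875.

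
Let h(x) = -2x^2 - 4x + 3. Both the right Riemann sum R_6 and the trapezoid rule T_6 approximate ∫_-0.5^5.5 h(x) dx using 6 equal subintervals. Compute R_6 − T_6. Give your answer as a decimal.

R_6 = -197.
T_6 = -155.
R_6 − T_6 = -42.

-42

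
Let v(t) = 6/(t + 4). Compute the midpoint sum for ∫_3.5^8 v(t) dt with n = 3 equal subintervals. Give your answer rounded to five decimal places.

2.81399

Δt = (8 − 3.5)/3 = 1.5.
Midpoints: 4.25, 5.75, 7.25.
v(4.25) = 8/11, v(5.75) = 8/13, v(7.25) = 8/15.
Sum = Δt · [v(4.25) + v(5.75) + v(7.25)].
Sum ≈ 2.81399.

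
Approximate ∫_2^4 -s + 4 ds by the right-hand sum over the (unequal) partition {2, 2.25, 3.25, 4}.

Subinterval widths: 0.25, 1, 0.75.
Right endpoints: 2.25, 3.25, 4.
f(2.25) = 1.75, f(3.25) = 0.75, f(4) = 0.
Sum = Σ Δs_i · f(s_i).
Sum = 1.1875.

1.1875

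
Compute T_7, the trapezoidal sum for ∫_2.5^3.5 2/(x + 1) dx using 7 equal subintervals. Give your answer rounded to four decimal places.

0.5027

Δx = (3.5 − 2.5)/7 = 1/7.
f(2.5) = 4/7, f(37/14) = 28/51, f(39/14) = 28/53, f(41/14) = 28/55, f(43/14) = 28/57, f(45/14) = 28/59, f(47/14) = 28/61, f(3.5) = 4/9.
T_7 = (Δx/2)·[f(x_0) + 2f(x_1) + ... + 2f(x_{6}) + f(x_7)].
Sum ≈ 0.5027.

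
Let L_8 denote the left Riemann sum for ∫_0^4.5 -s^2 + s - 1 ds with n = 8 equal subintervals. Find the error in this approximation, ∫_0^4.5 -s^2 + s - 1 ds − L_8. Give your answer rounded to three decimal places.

Exact integral: ∫_0^4.5 f(s) ds = -24.75.
L_8 ≈ -20.55762.
Error ≈ -24.75 − (-20.55762) ≈ -4.192.

-4.192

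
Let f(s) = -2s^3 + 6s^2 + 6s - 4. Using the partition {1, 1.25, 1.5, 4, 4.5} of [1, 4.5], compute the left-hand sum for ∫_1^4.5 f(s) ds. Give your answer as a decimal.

Subinterval widths: 0.25, 0.25, 2.5, 0.5.
Left endpoints: 1, 1.25, 1.5, 4.
f(1) = 6, f(1.25) = 8.96875, f(1.5) = 11.75, f(4) = -12.
Sum = Σ Δs_i · f(s_i).
Sum = 27.1171875.

27.1171875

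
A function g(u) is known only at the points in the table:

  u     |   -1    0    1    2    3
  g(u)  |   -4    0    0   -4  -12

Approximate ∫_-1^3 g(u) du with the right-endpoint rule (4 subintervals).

-16

Δu = 1.
Sum = 1·[0 + 0 + (-4) + (-12)] = -16.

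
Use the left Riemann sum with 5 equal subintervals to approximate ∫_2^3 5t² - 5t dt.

Δt = (3 − 2)/5 = 0.2.
Left endpoints: 2, 2.2, 2.4, 2.6, 2.8.
f(2) = 10, f(2.2) = 13.2, f(2.4) = 16.8, f(2.6) = 20.8, f(2.8) = 25.2.
Sum = Δt · [f(2) + f(2.2) + f(2.4) + f(2.6) + f(2.8)].
Sum = 17.2.

17.2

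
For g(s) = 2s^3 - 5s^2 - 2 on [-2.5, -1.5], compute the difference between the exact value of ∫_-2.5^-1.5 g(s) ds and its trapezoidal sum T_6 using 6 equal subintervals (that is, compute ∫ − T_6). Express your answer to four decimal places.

0.0787

Exact integral: ∫_-2.5^-1.5 g(s) ds ≈ -39.416667.
T_6 ≈ -39.495370.
Error ≈ -39.416667 − (-39.495370) ≈ 0.0787.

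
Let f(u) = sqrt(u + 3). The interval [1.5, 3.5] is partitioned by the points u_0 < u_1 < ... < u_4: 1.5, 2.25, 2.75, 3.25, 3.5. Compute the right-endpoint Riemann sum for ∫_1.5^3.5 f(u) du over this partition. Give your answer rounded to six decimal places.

4.804801

Subinterval widths: 0.75, 0.5, 0.5, 0.25.
Right endpoints: 2.25, 2.75, 3.25, 3.5.
f(2.25) ≈ 2.291288, f(2.75) ≈ 2.397916, f(3.25) ≈ 2.500000, f(3.5) ≈ 2.549510.
Sum = Σ Δu_i · f(u_i).
Sum ≈ 4.804801.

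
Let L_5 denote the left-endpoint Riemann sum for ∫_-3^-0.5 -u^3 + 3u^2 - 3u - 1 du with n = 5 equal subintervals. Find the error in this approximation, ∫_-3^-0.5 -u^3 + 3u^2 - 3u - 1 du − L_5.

-16.015625

Exact integral: ∫_-3^-0.5 f(u) du = 57.734375.
L_5 = 73.75.
Error = 57.734375 − 73.75 = -16.015625.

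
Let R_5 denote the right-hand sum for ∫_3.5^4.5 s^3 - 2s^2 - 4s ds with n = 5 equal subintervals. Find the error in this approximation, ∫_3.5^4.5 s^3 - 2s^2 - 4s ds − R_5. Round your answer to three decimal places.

-2.892

Exact integral: ∫_3.5^4.5 f(s) ds ≈ 16.83333.
R_5 = 19.725.
Error ≈ 16.83333 − 19.725 ≈ -2.892.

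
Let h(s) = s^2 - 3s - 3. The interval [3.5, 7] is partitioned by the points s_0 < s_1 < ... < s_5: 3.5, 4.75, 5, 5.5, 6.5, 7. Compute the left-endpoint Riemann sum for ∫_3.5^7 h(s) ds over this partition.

Subinterval widths: 1.25, 0.25, 0.5, 1, 0.5.
Left endpoints: 3.5, 4.75, 5, 5.5, 6.5.
h(3.5) = -1.25, h(4.75) = 5.3125, h(5) = 7, h(5.5) = 10.75, h(6.5) = 19.75.
Sum = Σ Δs_i · h(s_i).
Sum = 23.890625.

23.890625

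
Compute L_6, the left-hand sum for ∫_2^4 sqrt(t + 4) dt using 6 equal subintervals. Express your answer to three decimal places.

Δt = (4 − 2)/6 = 1/3.
Left endpoints: 2, 7/3, 8/3, 3, 10/3, 11/3.
f(2) ≈ 2.449, f(7/3) ≈ 2.517, f(8/3) ≈ 2.582, f(3) ≈ 2.646, f(10/3) ≈ 2.708, f(11/3) ≈ 2.769.
Sum = Δt · [f(2) + f(7/3) + f(8/3) + ...].
Sum ≈ 5.224.

5.224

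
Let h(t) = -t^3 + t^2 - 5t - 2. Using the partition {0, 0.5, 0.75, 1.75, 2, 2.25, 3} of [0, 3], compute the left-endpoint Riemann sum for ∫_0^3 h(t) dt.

Subinterval widths: 0.5, 0.25, 1, 0.25, 0.25, 0.75.
Left endpoints: 0, 0.5, 0.75, 1.75, 2, 2.25.
h(0) = -2, h(0.5) = -4.375, h(0.75) = -5.609375, h(1.75) = -13.046875, h(2) = -16, h(2.25) = -19.578125.
Sum = Σ Δt_i · h(t_i).
Sum = -29.6484375.

-29.6484375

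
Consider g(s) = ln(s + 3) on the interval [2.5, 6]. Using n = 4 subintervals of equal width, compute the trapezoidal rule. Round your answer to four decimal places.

Δs = (6 − 2.5)/4 = 0.875.
g(2.5) ≈ 1.7047, g(3.375) ≈ 1.8524, g(4.25) ≈ 1.9810, g(5.125) ≈ 2.0949, g(6) ≈ 2.1972.
T_4 = (Δs/2)·[g(s_0) + 2g(s_1) + 2g(s_2) + 2g(s_3) + g(s_4)].
Sum ≈ 6.8944.

6.8944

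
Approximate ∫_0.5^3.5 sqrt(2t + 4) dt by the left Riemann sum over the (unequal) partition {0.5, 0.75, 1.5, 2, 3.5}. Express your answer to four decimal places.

7.8834

Subinterval widths: 0.25, 0.75, 0.5, 1.5.
Left endpoints: 0.5, 0.75, 1.5, 2.
f(0.5) ≈ 2.2361, f(0.75) ≈ 2.3452, f(1.5) ≈ 2.6458, f(2) ≈ 2.8284.
Sum = Σ Δt_i · f(t_i).
Sum ≈ 7.8834.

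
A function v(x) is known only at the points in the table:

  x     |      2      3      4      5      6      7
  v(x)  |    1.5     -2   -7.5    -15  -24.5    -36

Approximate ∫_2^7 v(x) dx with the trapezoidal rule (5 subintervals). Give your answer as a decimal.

Δx = 1.
T_5 = (1/2)·[1.5 + 2·(-2) + 2·(-7.5) + 2·(-15) + 2·(-24.5) + (-36)] = -66.25.

-66.25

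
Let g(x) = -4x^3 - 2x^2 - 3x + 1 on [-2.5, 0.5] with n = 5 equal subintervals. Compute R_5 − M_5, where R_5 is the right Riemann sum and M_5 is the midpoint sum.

R_5 = 24.3.
M_5 = 39.6.
R_5 − M_5 = -15.3.

-15.3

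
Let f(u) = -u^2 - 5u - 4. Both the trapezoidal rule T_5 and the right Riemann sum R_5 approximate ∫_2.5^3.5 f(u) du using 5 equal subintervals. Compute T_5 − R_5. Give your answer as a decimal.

1.1

T_5 = -28.09.
R_5 = -29.19.
T_5 − R_5 = 1.1.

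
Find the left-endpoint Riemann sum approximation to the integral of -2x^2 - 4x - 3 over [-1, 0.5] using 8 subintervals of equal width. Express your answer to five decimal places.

Δx = (0.5 − (-1))/8 = 0.1875.
Left endpoints: -1, -0.8125, -0.625, -0.4375, -0.25, -0.0625, 0.125, 0.3125.
f(-1) = -1, f(-0.8125) = -1.0703125, f(-0.625) = -1.28125, f(-0.4375) = -1.6328125, f(-0.25) = -2.125, f(-0.0625) = -2.7578125, f(0.125) = -3.53125, f(0.3125) = -4.4453125.
Sum = Δx · [f(-1) + f(-0.8125) + f(-0.625) + ...].
Sum ≈ -3.34570.

-3.34570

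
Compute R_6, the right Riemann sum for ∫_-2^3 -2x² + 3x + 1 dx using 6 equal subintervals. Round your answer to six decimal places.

Δx = (3 − (-2))/6 = 5/6.
Right endpoints: -7/6, -1/3, 0.5, 4/3, 13/6, 3.
f(-7/6) = -47/9, f(-1/3) = -2/9, f(0.5) = 2, f(4/3) = 13/9, f(13/6) = -17/9, f(3) = -8.
Sum = Δx · [f(-7/6) + f(-1/3) + f(0.5) + ...].
Sum ≈ -9.907407.

-9.907407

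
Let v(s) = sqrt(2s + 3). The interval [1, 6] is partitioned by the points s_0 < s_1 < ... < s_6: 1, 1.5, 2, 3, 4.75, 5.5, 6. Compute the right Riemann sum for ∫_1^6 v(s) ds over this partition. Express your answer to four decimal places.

Subinterval widths: 0.5, 0.5, 1, 1.75, 0.75, 0.5.
Right endpoints: 1.5, 2, 3, 4.75, 5.5, 6.
v(1.5) ≈ 2.4495, v(2) ≈ 2.6458, v(3) ≈ 3.0000, v(4.75) ≈ 3.5355, v(5.5) ≈ 3.7417, v(6) ≈ 3.8730.
Sum = Σ Δs_i · v(s_i).
Sum ≈ 16.4775.

16.4775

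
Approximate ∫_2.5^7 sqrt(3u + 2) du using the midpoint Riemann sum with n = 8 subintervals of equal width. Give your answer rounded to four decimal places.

18.0074

Δu = (7 − 2.5)/8 = 0.5625.
Midpoints: 2.78125, 3.34375, 3.90625, 4.46875, 5.03125, 5.59375, 6.15625, 6.71875.
f(2.78125) ≈ 3.2162, f(3.34375) ≈ 3.4686, f(3.90625) ≈ 3.7039, f(4.46875) ≈ 3.9251, f(5.03125) ≈ 4.1345, f(5.59375) ≈ 4.3337, f(6.15625) ≈ 4.5242, f(6.71875) ≈ 4.7070.
Sum = Δu · [f(2.78125) + f(3.34375) + f(3.90625) + ...].
Sum ≈ 18.0074.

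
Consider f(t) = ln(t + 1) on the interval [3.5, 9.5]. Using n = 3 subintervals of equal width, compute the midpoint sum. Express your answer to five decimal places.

11.94189

Δt = (9.5 − 3.5)/3 = 2.
Midpoints: 4.5, 6.5, 8.5.
f(4.5) ≈ 1.70475, f(6.5) ≈ 2.01490, f(8.5) ≈ 2.25129.
Sum = Δt · [f(4.5) + f(6.5) + f(8.5)].
Sum ≈ 11.94189.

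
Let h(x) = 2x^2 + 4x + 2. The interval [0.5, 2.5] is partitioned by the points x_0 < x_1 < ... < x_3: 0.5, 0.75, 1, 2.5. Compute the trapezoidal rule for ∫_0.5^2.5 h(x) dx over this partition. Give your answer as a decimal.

27.46875

Subinterval widths: 0.25, 0.25, 1.5.
h(0.5) = 4.5, h(0.75) = 6.125, h(1) = 8, h(2.5) = 24.5.
On each subinterval the trapezoid contributes (Δx_i/2)·[h(x_{i-1}) + h(x_i)].
Sum = 27.46875.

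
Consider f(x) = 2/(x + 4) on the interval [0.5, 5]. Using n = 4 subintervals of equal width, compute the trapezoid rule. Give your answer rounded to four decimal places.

1.3940

Δx = (5 − 0.5)/4 = 1.125.
f(0.5) = 4/9, f(1.625) = 16/45, f(2.75) = 8/27, f(3.875) = 16/63, f(5) = 2/9.
T_4 = (Δx/2)·[f(x_0) + 2f(x_1) + 2f(x_2) + 2f(x_3) + f(x_4)].
Sum ≈ 1.3940.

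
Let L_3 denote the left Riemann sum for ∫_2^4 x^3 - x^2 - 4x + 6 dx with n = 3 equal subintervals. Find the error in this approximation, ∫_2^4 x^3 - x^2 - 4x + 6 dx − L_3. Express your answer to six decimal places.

Exact integral: ∫_2^4 f(x) dx ≈ 29.33333333.
L_3 ≈ 18.51851852.
Error ≈ 29.33333333 − 18.51851852 ≈ 10.814815.

10.814815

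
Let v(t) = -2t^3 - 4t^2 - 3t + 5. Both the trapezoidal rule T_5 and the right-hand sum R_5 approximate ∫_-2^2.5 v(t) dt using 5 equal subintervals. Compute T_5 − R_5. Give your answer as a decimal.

31.3875

T_5 = -27.2475.
R_5 = -58.635.
T_5 − R_5 = 31.3875.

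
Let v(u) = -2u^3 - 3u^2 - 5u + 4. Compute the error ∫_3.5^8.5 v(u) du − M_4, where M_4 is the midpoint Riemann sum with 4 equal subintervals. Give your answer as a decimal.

Exact integral: ∫_3.5^8.5 v(u) du = -3236.25.
M_4 = -3210.859375.
Error = -3236.25 − (-3210.859375) = -25.390625.

-25.390625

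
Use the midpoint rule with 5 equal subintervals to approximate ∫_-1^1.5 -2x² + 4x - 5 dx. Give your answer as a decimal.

-12.8125

Δx = (1.5 − (-1))/5 = 0.5.
Midpoints: -0.75, -0.25, 0.25, 0.75, 1.25.
f(-0.75) = -9.125, f(-0.25) = -6.125, f(0.25) = -4.125, f(0.75) = -3.125, f(1.25) = -3.125.
Sum = Δx · [f(-0.75) + f(-0.25) + f(0.25) + f(0.75) + f(1.25)].
Sum = -12.8125.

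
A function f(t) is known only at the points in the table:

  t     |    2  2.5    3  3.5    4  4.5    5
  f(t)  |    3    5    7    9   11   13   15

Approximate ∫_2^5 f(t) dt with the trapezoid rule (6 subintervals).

27

Δt = 0.5.
T_6 = (0.5/2)·[3 + 2·5 + 2·7 + 2·9 + 2·11 + 2·13 + 15] = 27.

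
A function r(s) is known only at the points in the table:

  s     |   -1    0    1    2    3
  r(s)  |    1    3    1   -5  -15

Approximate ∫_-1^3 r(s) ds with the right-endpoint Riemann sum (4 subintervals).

Δs = 1.
Sum = 1·[3 + 1 + (-5) + (-15)] = -16.

-16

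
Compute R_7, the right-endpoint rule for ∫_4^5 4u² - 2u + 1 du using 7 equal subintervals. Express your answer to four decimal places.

Δu = (5 − 4)/7 = 1/7.
Right endpoints: 29/7, 30/7, 31/7, 32/7, 33/7, 34/7, 5.
f(29/7) = 3007/49, f(30/7) = 3229/49, f(31/7) = 3459/49, f(32/7) = 3697/49, f(33/7) = 3943/49, f(34/7) = 4197/49, f(5) = 91.
Sum = Δu · [f(29/7) + f(30/7) + f(31/7) + ...].
Sum ≈ 75.7755.

75.7755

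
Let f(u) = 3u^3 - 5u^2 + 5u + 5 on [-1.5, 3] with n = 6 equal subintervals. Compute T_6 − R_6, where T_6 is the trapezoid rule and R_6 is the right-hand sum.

-29.953125

T_6 = 46.44140625.
R_6 = 76.39453125.
T_6 − R_6 = -29.953125.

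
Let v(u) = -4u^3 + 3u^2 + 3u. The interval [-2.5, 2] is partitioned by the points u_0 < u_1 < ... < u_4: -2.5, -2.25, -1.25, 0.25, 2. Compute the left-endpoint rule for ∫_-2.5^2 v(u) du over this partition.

Subinterval widths: 0.25, 1, 1.5, 1.75.
Left endpoints: -2.5, -2.25, -1.25, 0.25.
v(-2.5) = 73.75, v(-2.25) = 54, v(-1.25) = 8.75, v(0.25) = 0.875.
Sum = Σ Δu_i · v(u_i).
Sum = 87.09375.

87.09375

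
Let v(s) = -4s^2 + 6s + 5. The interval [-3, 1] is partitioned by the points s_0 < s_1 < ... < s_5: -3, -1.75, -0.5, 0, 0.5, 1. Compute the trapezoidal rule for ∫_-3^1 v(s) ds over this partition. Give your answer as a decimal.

-44.1875

Subinterval widths: 1.25, 1.25, 0.5, 0.5, 0.5.
v(-3) = -49, v(-1.75) = -17.75, v(-0.5) = 1, v(0) = 5, v(0.5) = 7, v(1) = 7.
On each subinterval the trapezoid contributes (Δs_i/2)·[v(s_{i-1}) + v(s_i)].
Sum = -44.1875.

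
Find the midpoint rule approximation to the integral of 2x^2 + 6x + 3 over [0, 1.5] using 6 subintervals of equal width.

13.484375

Δx = (1.5 − 0)/6 = 0.25.
Midpoints: 0.125, 0.375, 0.625, 0.875, 1.125, 1.375.
f(0.125) = 3.78125, f(0.375) = 5.53125, f(0.625) = 7.53125, f(0.875) = 9.78125, f(1.125) = 12.28125, f(1.375) = 15.03125.
Sum = Δx · [f(0.125) + f(0.375) + f(0.625) + ...].
Sum = 13.484375.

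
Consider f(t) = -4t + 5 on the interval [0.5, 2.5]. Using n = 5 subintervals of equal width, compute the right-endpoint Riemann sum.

-3.6

Δt = (2.5 − 0.5)/5 = 0.4.
Right endpoints: 0.9, 1.3, 1.7, 2.1, 2.5.
f(0.9) = 1.4, f(1.3) = -0.2, f(1.7) = -1.8, f(2.1) = -3.4, f(2.5) = -5.
Sum = Δt · [f(0.9) + f(1.3) + f(1.7) + f(2.1) + f(2.5)].
Sum = -3.6.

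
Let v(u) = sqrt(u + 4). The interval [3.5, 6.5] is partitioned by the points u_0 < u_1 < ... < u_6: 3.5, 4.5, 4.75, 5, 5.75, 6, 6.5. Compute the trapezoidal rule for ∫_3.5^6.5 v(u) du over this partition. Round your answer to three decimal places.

8.988

Subinterval widths: 1, 0.25, 0.25, 0.75, 0.25, 0.5.
v(3.5) ≈ 2.739, v(4.5) ≈ 2.915, v(4.75) ≈ 2.958, v(5) ≈ 3.000, v(5.75) ≈ 3.122, v(6) ≈ 3.162, v(6.5) ≈ 3.240.
On each subinterval the trapezoid contributes (Δu_i/2)·[v(u_{i-1}) + v(u_i)].
Sum ≈ 8.988.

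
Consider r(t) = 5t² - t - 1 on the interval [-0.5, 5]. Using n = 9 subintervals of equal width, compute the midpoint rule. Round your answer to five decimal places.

Δt = (5 − (-0.5))/9 = 11/18.
Midpoints: -7/36, 5/12, 37/36, 59/36, 2.25, 103/36, 125/36, 49/12, 169/36.
r(-7/36) = -799/1296, r(5/12) = -79/144, r(37/36) = 4217/1296, r(59/36) = 13985/1296, r(2.25) = 22.0625, r(103/36) = 48041/1296, r(125/36) = 72329/1296, r(49/12) = 11273/144, r(169/36) = 135425/1296.
Sum = Δt · [r(-7/36) + r(5/12) + r(37/36) + ...].
Sum ≈ 189.81083.

189.81083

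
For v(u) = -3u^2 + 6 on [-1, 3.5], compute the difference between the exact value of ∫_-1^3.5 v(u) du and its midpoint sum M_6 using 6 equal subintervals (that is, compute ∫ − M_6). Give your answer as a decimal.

-0.6328125

Exact integral: ∫_-1^3.5 v(u) du = -16.875.
M_6 = -16.2421875.
Error = -16.875 − (-16.2421875) = -0.6328125.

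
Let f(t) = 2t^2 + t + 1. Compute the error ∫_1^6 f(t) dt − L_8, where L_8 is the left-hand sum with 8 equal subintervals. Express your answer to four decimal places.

Exact integral: ∫_1^6 f(t) dt ≈ 165.833333.
L_8 = 143.046875.
Error ≈ 165.833333 − 143.046875 ≈ 22.7865.

22.7865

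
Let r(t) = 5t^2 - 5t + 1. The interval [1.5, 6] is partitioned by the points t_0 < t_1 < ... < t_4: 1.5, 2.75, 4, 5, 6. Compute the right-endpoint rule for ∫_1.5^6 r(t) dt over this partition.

359.578125

Subinterval widths: 1.25, 1.25, 1, 1.
Right endpoints: 2.75, 4, 5, 6.
r(2.75) = 25.0625, r(4) = 61, r(5) = 101, r(6) = 151.
Sum = Σ Δt_i · r(t_i).
Sum = 359.578125.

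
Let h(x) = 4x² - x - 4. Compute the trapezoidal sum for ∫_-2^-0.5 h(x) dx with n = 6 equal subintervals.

Δx = (-0.5 − (-2))/6 = 0.25.
h(-2) = 14, h(-1.75) = 10, h(-1.5) = 6.5, h(-1.25) = 3.5, h(-1) = 1, h(-0.75) = -1, h(-0.5) = -2.5.
T_6 = (Δx/2)·[h(x_0) + 2h(x_1) + ... + 2h(x_{5}) + h(x_6)].
Sum = 6.4375.

6.4375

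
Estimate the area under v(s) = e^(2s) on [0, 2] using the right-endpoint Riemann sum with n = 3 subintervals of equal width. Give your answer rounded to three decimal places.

48.522

Δs = (2 − 0)/3 = 2/3.
Right endpoints: 2/3, 4/3, 2.
v(2/3) ≈ 3.794, v(4/3) ≈ 14.392, v(2) ≈ 54.598.
Sum = Δs · [v(2/3) + v(4/3) + v(2)].
Sum ≈ 48.522.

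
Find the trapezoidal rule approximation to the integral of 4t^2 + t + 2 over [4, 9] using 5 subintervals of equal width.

Δt = (9 − 4)/5 = 1.
f(4) = 70, f(5) = 107, f(6) = 152, f(7) = 205, f(8) = 266, f(9) = 335.
T_5 = (Δt/2)·[f(t_0) + 2f(t_1) + ... + 2f(t_{4}) + f(t_5)].
Sum = 932.5.

932.5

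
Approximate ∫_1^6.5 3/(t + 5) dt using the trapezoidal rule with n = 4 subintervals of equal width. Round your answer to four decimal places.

1.9613

Δt = (6.5 − 1)/4 = 1.375.
f(1) = 0.5, f(2.375) = 24/59, f(3.75) = 12/35, f(5.125) = 8/27, f(6.5) = 6/23.
T_4 = (Δt/2)·[f(t_0) + 2f(t_1) + 2f(t_2) + 2f(t_3) + f(t_4)].
Sum ≈ 1.9613.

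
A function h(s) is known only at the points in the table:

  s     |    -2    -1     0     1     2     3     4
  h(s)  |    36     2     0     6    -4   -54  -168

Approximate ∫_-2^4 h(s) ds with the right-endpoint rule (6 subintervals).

-218

Δs = 1.
Sum = 1·[2 + 0 + 6 + (-4) + (-54) + (-168)] = -218.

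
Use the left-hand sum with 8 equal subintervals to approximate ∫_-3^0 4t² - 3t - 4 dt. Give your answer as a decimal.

46.21875

Δt = (0 − (-3))/8 = 0.375.
Left endpoints: -3, -2.625, -2.25, -1.875, -1.5, -1.125, -0.75, -0.375.
f(-3) = 41, f(-2.625) = 31.4375, f(-2.25) = 23, f(-1.875) = 15.6875, f(-1.5) = 9.5, f(-1.125) = 4.4375, f(-0.75) = 0.5, f(-0.375) = -2.3125.
Sum = Δt · [f(-3) + f(-2.625) + f(-2.25) + ...].
Sum = 46.21875.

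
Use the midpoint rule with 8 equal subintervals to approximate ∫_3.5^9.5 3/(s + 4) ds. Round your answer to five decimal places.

Δs = (9.5 − 3.5)/8 = 0.75.
Midpoints: 3.875, 4.625, 5.375, 6.125, 6.875, 7.625, 8.375, 9.125.
f(3.875) = 8/21, f(4.625) = 8/23, f(5.375) = 0.32, f(6.125) = 8/27, f(6.875) = 8/29, f(7.625) = 8/31, f(8.375) = 8/33, f(9.125) = 8/35.
Sum = Δs · [f(3.875) + f(4.625) + f(5.375) + ...].
Sum ≈ 1.76250.

1.76250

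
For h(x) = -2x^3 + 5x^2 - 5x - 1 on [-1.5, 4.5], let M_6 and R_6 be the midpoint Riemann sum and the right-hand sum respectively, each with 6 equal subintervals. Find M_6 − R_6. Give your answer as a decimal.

M_6 = -94.
R_6 = -164.5.
M_6 − R_6 = 70.5.

70.5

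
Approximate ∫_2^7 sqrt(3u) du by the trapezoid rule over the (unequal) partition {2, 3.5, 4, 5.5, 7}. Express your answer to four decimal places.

18.0715

Subinterval widths: 1.5, 0.5, 1.5, 1.5.
f(2) ≈ 2.4495, f(3.5) ≈ 3.2404, f(4) ≈ 3.4641, f(5.5) ≈ 4.0620, f(7) ≈ 4.5826.
On each subinterval the trapezoid contributes (Δu_i/2)·[f(u_{i-1}) + f(u_i)].
Sum ≈ 18.0715.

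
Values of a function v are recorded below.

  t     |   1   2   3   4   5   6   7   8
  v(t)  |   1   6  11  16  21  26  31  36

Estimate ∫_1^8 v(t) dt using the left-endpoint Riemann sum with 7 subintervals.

112

Δt = 1.
Sum = 1·[1 + 6 + 11 + 16 + 21 + 26 + 31] = 112.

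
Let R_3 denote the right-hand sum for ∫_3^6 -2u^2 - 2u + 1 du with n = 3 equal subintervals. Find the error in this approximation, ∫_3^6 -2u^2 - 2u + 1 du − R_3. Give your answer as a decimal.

Exact integral: ∫_3^6 f(u) du = -150.
R_3 = -181.
Error = -150 − (-181) = 31.

31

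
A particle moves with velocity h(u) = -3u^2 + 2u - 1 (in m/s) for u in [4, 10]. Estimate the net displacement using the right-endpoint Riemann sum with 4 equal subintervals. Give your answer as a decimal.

Δu = (10 − 4)/4 = 1.5.
Right endpoints: 5.5, 7, 8.5, 10.
h(5.5) = -80.75, h(7) = -134, h(8.5) = -200.75, h(10) = -281.
Sum = Δu · [h(5.5) + h(7) + h(8.5) + h(10)].
Sum = -1044.75.

-1044.75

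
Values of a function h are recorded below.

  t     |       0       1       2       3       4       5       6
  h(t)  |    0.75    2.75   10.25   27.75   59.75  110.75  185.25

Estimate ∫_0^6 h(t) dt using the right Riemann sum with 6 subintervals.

396.5

Δt = 1.
Sum = 1·[2.75 + 10.25 + 27.75 + 59.75 + 110.75 + 185.25] = 396.5.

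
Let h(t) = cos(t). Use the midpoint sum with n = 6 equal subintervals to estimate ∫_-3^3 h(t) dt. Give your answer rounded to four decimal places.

Δt = (3 − (-3))/6 = 1.
Midpoints: -2.5, -1.5, -0.5, 0.5, 1.5, 2.5.
h(-2.5) ≈ -0.8011, h(-1.5) ≈ 0.0707, h(-0.5) ≈ 0.8776, h(0.5) ≈ 0.8776, h(1.5) ≈ 0.0707, h(2.5) ≈ -0.8011.
Sum = Δt · [h(-2.5) + h(-1.5) + h(-0.5) + ...].
Sum ≈ 0.2944.

0.2944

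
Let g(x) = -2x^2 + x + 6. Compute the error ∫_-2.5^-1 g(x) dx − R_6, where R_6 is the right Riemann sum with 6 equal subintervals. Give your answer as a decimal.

Exact integral: ∫_-2.5^-1 g(x) dx = -3.375.
R_6 = -1.90625.
Error = -3.375 − (-1.90625) = -1.46875.

-1.46875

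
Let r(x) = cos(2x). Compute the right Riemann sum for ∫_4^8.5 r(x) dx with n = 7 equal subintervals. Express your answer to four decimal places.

-0.8788

Δx = (8.5 − 4)/7 = 9/14.
Right endpoints: 65/14, 37/7, 83/14, 46/7, 101/14, 55/7, 8.5.
r(65/14) ≈ -0.9903, r(37/7) ≈ -0.4115, r(83/14) ≈ 0.7589, r(46/7) ≈ 0.8384, r(101/14) ≈ -0.2873, r(55/7) ≈ -1.0000, r(8.5) ≈ -0.2752.
Sum = Δx · [r(65/14) + r(37/7) + r(83/14) + ...].
Sum ≈ -0.8788.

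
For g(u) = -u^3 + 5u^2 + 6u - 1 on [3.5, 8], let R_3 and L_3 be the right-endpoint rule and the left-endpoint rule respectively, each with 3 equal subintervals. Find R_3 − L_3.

R_3 = -212.0625.
L_3 = 63.
R_3 − L_3 = -275.0625.

-275.0625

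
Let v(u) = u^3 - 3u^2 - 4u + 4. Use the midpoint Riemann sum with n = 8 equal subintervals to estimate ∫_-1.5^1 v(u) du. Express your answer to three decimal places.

7.186

Δu = (1 − (-1.5))/8 = 0.3125.
Midpoints: -1.34375, -1.03125, -0.71875, -0.40625, -0.09375, 0.21875, 0.53125, 0.84375.
v(-1.34375) = 50189/32768, v(-1.03125) = 125759/32768, v(-0.71875) = 162329/32768, v(-0.40625) = 165899/32768, v(-0.09375) = 142469/32768, v(0.21875) = 98039/32768, v(0.53125) = 38609/32768, v(0.84375) = -29821/32768.
Sum = Δu · [v(-1.34375) + v(-1.03125) + v(-0.71875) + ...].
Sum ≈ 7.186.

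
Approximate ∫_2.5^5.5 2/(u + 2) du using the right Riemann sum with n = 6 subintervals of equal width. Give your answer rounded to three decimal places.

Δu = (5.5 − 2.5)/6 = 0.5.
Right endpoints: 3, 3.5, 4, 4.5, 5, 5.5.
f(3) = 0.4, f(3.5) = 4/11, f(4) = 1/3, f(4.5) = 4/13, f(5) = 2/7, f(5.5) = 4/15.
Sum = Δu · [f(3) + f(3.5) + f(4) + ...].
Sum ≈ 0.979.

0.979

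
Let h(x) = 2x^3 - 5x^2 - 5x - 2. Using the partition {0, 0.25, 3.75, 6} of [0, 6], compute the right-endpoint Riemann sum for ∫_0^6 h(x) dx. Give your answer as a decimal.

Subinterval widths: 0.25, 3.5, 2.25.
Right endpoints: 0.25, 3.75, 6.
h(0.25) = -3.53125, h(3.75) = 14.40625, h(6) = 220.
Sum = Σ Δx_i · h(x_i).
Sum = 544.5390625.

544.5390625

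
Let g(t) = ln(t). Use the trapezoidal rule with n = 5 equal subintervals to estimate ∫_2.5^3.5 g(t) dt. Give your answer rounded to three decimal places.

1.094

Δt = (3.5 − 2.5)/5 = 0.2.
g(2.5) ≈ 0.916, g(2.7) ≈ 0.993, g(2.9) ≈ 1.065, g(3.1) ≈ 1.131, g(3.3) ≈ 1.194, g(3.5) ≈ 1.253.
T_5 = (Δt/2)·[g(t_0) + 2g(t_1) + ... + 2g(t_{4}) + g(t_5)].
Sum ≈ 1.094.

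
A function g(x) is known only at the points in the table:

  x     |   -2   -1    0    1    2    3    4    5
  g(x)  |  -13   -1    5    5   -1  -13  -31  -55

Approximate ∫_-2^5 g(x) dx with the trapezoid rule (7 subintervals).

Δx = 1.
T_7 = (1/2)·[(-13) + 2·(-1) + 2·5 + 2·5 + 2·(-1) + 2·(-13) + 2·(-31) + (-55)] = -70.

-70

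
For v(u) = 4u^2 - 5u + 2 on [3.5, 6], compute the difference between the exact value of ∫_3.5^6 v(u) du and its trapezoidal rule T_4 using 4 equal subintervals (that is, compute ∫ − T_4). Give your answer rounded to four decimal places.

Exact integral: ∫_3.5^6 v(u) du ≈ 176.458333.
T_4 = 177.109375.
Error ≈ 176.458333 − 177.109375 ≈ -0.6510.

-0.6510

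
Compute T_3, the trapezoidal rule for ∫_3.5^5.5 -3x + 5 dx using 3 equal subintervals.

Δx = (5.5 − 3.5)/3 = 2/3.
f(3.5) = -5.5, f(25/6) = -7.5, f(29/6) = -9.5, f(5.5) = -11.5.
T_3 = (Δx/2)·[f(x_0) + 2f(x_1) + 2f(x_2) + f(x_3)].
Sum = -17.

-17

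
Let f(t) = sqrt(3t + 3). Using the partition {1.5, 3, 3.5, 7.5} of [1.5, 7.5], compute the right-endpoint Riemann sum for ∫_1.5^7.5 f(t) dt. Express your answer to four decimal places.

27.2323

Subinterval widths: 1.5, 0.5, 4.
Right endpoints: 3, 3.5, 7.5.
f(3) ≈ 3.4641, f(3.5) ≈ 3.6742, f(7.5) ≈ 5.0498.
Sum = Σ Δt_i · f(t_i).
Sum ≈ 27.2323.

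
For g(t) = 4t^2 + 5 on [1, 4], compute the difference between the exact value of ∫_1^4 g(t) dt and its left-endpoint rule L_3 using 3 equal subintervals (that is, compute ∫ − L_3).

28

Exact integral: ∫_1^4 g(t) dt = 99.
L_3 = 71.
Error = 99 − 71 = 28.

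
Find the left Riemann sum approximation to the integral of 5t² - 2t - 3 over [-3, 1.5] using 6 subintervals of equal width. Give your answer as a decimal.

Δt = (1.5 − (-3))/6 = 0.75.
Left endpoints: -3, -2.25, -1.5, -0.75, 0, 0.75.
f(-3) = 48, f(-2.25) = 26.8125, f(-1.5) = 11.25, f(-0.75) = 1.3125, f(0) = -3, f(0.75) = -1.6875.
Sum = Δt · [f(-3) + f(-2.25) + f(-1.5) + ...].
Sum = 62.015625.

62.015625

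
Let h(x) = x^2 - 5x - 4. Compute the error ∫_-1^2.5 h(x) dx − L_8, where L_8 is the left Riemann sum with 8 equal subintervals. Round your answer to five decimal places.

Exact integral: ∫_-1^2.5 h(x) dx ≈ -21.5833333.
L_8 ≈ -18.7919922.
Error ≈ -21.5833333 − (-18.7919922) ≈ -2.79134.

-2.79134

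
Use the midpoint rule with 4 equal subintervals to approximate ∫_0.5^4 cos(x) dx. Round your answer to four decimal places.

Δx = (4 − 0.5)/4 = 0.875.
Midpoints: 0.9375, 1.8125, 2.6875, 3.5625.
f(0.9375) ≈ 0.5918, f(1.8125) ≈ -0.2394, f(2.6875) ≈ -0.8987, f(3.5625) ≈ -0.9127.
Sum = Δx · [f(0.9375) + f(1.8125) + f(2.6875) + f(3.5625)].
Sum ≈ -1.2766.

-1.2766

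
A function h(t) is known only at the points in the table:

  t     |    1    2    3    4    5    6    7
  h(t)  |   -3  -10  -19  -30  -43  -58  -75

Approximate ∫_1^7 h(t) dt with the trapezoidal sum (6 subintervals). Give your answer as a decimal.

Δt = 1.
T_6 = (1/2)·[(-3) + 2·(-10) + 2·(-19) + 2·(-30) + 2·(-43) + 2·(-58) + (-75)] = -199.

-199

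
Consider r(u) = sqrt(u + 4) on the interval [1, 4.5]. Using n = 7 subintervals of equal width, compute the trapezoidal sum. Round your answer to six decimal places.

Δu = (4.5 − 1)/7 = 0.5.
r(1) ≈ 2.236068, r(1.5) ≈ 2.345208, r(2) ≈ 2.449490, r(2.5) ≈ 2.549510, r(3) ≈ 2.645751, r(3.5) ≈ 2.738613, r(4) ≈ 2.828427, r(4.5) ≈ 2.915476.
T_7 = (Δu/2)·[r(u_0) + 2r(u_1) + ... + 2r(u_{6}) + r(u_7)].
Sum ≈ 9.066385.

9.066385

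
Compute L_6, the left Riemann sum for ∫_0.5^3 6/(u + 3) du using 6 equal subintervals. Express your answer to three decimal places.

3.387

Δu = (3 − 0.5)/6 = 5/12.
Left endpoints: 0.5, 11/12, 4/3, 1.75, 13/6, 31/12.
f(0.5) = 12/7, f(11/12) = 72/47, f(4/3) = 18/13, f(1.75) = 24/19, f(13/6) = 36/31, f(31/12) = 72/67.
Sum = Δu · [f(0.5) + f(11/12) + f(4/3) + ...].
Sum ≈ 3.387.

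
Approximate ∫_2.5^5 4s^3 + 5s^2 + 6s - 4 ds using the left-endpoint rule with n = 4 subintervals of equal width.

651.9140625

Δs = (5 − 2.5)/4 = 0.625.
Left endpoints: 2.5, 3.125, 3.75, 4.375.
f(2.5) = 104.75, f(3.125) = 185.6484375, f(3.75) = 299.75, f(4.375) = 452.9140625.
Sum = Δs · [f(2.5) + f(3.125) + f(3.75) + f(4.375)].
Sum = 651.9140625.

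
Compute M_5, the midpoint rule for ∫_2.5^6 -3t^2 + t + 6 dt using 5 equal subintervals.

Δt = (6 − 2.5)/5 = 0.7.
Midpoints: 2.85, 3.55, 4.25, 4.95, 5.65.
f(2.85) = -15.5175, f(3.55) = -28.2575, f(4.25) = -43.9375, f(4.95) = -62.5575, f(5.65) = -84.1175.
Sum = Δt · [f(2.85) + f(3.55) + f(4.25) + f(4.95) + f(5.65)].
Sum = -164.07125.

-164.07125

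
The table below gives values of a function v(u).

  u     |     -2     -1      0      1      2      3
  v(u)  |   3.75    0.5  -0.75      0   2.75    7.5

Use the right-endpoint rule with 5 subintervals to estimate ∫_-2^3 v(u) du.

Δu = 1.
Sum = 1·[0.5 + (-0.75) + 0 + 2.75 + 7.5] = 10.

10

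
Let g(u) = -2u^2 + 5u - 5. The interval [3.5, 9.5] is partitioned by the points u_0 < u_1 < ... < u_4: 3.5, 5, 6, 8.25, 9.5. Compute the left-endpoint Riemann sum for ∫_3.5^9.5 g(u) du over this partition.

-278.59375

Subinterval widths: 1.5, 1, 2.25, 1.25.
Left endpoints: 3.5, 5, 6, 8.25.
g(3.5) = -12, g(5) = -30, g(6) = -47, g(8.25) = -99.875.
Sum = Σ Δu_i · g(u_i).
Sum = -278.59375.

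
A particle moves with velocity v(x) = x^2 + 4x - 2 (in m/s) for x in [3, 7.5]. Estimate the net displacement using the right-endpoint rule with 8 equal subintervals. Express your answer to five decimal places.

235.71387

Δx = (7.5 − 3)/8 = 0.5625.
Right endpoints: 3.5625, 4.125, 4.6875, 5.25, 5.8125, 6.375, 6.9375, 7.5.
v(3.5625) = 24.94140625, v(4.125) = 31.515625, v(4.6875) = 38.72265625, v(5.25) = 46.5625, v(5.8125) = 55.03515625, v(6.375) = 64.140625, v(6.9375) = 73.87890625, v(7.5) = 84.25.
Sum = Δx · [v(3.5625) + v(4.125) + v(4.6875) + ...].
Sum ≈ 235.71387.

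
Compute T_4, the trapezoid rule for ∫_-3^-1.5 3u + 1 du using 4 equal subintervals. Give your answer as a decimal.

Δu = (-1.5 − (-3))/4 = 0.375.
f(-3) = -8, f(-2.625) = -6.875, f(-2.25) = -5.75, f(-1.875) = -4.625, f(-1.5) = -3.5.
T_4 = (Δu/2)·[f(u_0) + 2f(u_1) + 2f(u_2) + 2f(u_3) + f(u_4)].
Sum = -8.625.

-8.625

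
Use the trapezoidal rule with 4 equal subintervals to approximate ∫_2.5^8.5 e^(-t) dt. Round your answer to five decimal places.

Δt = (8.5 − 2.5)/4 = 1.5.
f(2.5) ≈ 0.08208, f(4) ≈ 0.01832, f(5.5) ≈ 0.00409, f(7) ≈ 0.00091, f(8.5) ≈ 0.00020.
T_4 = (Δt/2)·[f(t_0) + 2f(t_1) + 2f(t_2) + 2f(t_3) + f(t_4)].
Sum ≈ 0.09669.

0.09669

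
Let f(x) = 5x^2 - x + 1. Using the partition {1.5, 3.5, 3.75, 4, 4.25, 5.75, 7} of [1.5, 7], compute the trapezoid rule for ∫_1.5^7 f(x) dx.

559.3125

Subinterval widths: 2, 0.25, 0.25, 0.25, 1.5, 1.25.
f(1.5) = 10.75, f(3.5) = 58.75, f(3.75) = 67.5625, f(4) = 77, f(4.25) = 87.0625, f(5.75) = 160.5625, f(7) = 239.
On each subinterval the trapezoid contributes (Δx_i/2)·[f(x_{i-1}) + f(x_i)].
Sum = 559.3125.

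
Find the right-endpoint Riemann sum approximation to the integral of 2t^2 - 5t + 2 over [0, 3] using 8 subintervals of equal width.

2.203125

Δt = (3 − 0)/8 = 0.375.
Right endpoints: 0.375, 0.75, 1.125, 1.5, 1.875, 2.25, 2.625, 3.
f(0.375) = 0.40625, f(0.75) = -0.625, f(1.125) = -1.09375, f(1.5) = -1, f(1.875) = -0.34375, f(2.25) = 0.875, f(2.625) = 2.65625, f(3) = 5.
Sum = Δt · [f(0.375) + f(0.75) + f(1.125) + ...].
Sum = 2.203125.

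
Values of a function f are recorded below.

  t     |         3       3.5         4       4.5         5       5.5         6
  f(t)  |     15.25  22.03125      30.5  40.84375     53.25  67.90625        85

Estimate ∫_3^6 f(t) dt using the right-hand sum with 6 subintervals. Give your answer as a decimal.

Δt = 0.5.
Sum = 0.5·[22.03125 + 30.5 + 40.84375 + 53.25 + 67.90625 + 85] = 149.765625.

149.765625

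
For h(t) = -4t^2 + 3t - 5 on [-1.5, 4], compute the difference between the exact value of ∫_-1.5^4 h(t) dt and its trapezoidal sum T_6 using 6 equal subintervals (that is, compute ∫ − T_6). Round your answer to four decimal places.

3.0810

Exact integral: ∫_-1.5^4 h(t) dt ≈ -96.708333.
T_6 ≈ -99.789352.
Error ≈ -96.708333 − (-99.789352) ≈ 3.0810.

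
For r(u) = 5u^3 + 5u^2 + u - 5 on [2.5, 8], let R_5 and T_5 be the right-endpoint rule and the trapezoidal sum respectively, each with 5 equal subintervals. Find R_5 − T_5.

1526.86875

R_5 = 7519.6.
T_5 = 5992.73125.
R_5 − T_5 = 1526.86875.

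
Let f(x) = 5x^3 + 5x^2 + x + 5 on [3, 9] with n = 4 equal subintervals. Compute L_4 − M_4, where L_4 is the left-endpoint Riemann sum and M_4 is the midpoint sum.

-2586.375

L_4 = 6642.75.
M_4 = 9229.125.
L_4 − M_4 = -2586.375.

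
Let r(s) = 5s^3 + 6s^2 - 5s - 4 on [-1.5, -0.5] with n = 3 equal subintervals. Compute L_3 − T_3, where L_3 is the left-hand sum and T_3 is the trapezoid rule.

0.125

L_3 ≈ 1.20833.
T_3 ≈ 1.08333.
L_3 − T_3 = 0.125.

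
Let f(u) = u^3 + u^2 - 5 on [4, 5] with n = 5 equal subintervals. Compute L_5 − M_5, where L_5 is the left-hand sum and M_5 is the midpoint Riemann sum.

-6.855

L_5 = 100.68.
M_5 = 107.535.
L_5 − M_5 = -6.855.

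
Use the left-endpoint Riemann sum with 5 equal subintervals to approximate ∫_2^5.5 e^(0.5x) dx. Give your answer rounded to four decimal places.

Δx = (5.5 − 2)/5 = 0.7.
Left endpoints: 2, 2.7, 3.4, 4.1, 4.8.
f(2) ≈ 2.7183, f(2.7) ≈ 3.8574, f(3.4) ≈ 5.4739, f(4.1) ≈ 7.7679, f(4.8) ≈ 11.0232.
Sum = Δx · [f(2) + f(2.7) + f(3.4) + f(4.1) + f(4.8)].
Sum ≈ 21.5885.

21.5885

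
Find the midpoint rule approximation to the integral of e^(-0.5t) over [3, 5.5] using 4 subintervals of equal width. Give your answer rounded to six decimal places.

Δt = (5.5 − 3)/4 = 0.625.
Midpoints: 3.3125, 3.9375, 4.5625, 5.1875.
f(3.3125) ≈ 0.190853, f(3.9375) ≈ 0.139631, f(4.5625) ≈ 0.102156, f(5.1875) ≈ 0.074739.
Sum = Δt · [f(3.3125) + f(3.9375) + f(4.5625) + f(5.1875)].
Sum ≈ 0.317113.

0.317113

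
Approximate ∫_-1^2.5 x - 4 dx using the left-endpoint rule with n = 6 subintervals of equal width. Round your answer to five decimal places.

-12.39583

Δx = (2.5 − (-1))/6 = 7/12.
Left endpoints: -1, -5/12, 1/6, 0.75, 4/3, 23/12.
f(-1) = -5, f(-5/12) = -53/12, f(1/6) = -23/6, f(0.75) = -3.25, f(4/3) = -8/3, f(23/12) = -25/12.
Sum = Δx · [f(-1) + f(-5/12) + f(1/6) + ...].
Sum ≈ -12.39583.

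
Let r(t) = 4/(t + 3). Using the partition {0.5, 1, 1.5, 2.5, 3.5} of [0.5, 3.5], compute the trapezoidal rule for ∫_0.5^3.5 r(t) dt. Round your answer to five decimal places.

Subinterval widths: 0.5, 0.5, 1, 1.
r(0.5) = 8/7, r(1) = 1, r(1.5) = 8/9, r(2.5) = 8/11, r(3.5) = 8/13.
On each subinterval the trapezoid contributes (Δt_i/2)·[r(t_{i-1}) + r(t_i)].
Sum ≈ 2.48735.

2.48735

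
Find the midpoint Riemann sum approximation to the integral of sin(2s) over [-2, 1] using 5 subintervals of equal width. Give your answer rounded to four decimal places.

-0.1262

Δs = (1 − (-2))/5 = 0.6.
Midpoints: -1.7, -1.1, -0.5, 0.1, 0.7.
f(-1.7) ≈ 0.2555, f(-1.1) ≈ -0.8085, f(-0.5) ≈ -0.8415, f(0.1) ≈ 0.1987, f(0.7) ≈ 0.9854.
Sum = Δs · [f(-1.7) + f(-1.1) + f(-0.5) + f(0.1) + f(0.7)].
Sum ≈ -0.1262.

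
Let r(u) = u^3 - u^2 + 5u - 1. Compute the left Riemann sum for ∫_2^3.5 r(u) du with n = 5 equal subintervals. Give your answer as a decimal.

Δu = (3.5 − 2)/5 = 0.3.
Left endpoints: 2, 2.3, 2.6, 2.9, 3.2.
r(2) = 13, r(2.3) = 17.377, r(2.6) = 22.816, r(2.9) = 29.479, r(3.2) = 37.528.
Sum = Δu · [r(2) + r(2.3) + r(2.6) + r(2.9) + r(3.2)].
Sum = 36.06.

36.06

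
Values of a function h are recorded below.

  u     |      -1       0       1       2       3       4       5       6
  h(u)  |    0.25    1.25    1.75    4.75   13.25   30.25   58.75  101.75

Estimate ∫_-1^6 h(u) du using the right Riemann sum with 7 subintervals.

211.75

Δu = 1.
Sum = 1·[1.25 + 1.75 + 4.75 + 13.25 + 30.25 + 58.75 + 101.75] = 211.75.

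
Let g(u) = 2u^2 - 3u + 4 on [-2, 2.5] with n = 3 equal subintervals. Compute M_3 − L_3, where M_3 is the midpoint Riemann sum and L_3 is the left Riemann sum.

-11.8125

M_3 = 28.6875.
L_3 = 40.5.
M_3 − L_3 = -11.8125.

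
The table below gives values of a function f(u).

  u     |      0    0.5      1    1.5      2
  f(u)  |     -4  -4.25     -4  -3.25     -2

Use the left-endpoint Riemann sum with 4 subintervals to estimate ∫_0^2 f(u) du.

Δu = 0.5.
Sum = 0.5·[(-4) + (-4.25) + (-4) + (-3.25)] = -7.75.

-7.75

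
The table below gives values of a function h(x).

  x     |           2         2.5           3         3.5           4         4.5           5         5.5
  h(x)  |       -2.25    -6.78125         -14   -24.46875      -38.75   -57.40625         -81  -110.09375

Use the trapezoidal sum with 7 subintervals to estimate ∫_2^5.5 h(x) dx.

Δx = 0.5.
T_7 = (0.5/2)·[(-2.25) + 2·(-6.78125) + 2·(-14) + 2·(-24.46875) + 2·(-38.75) + 2·(-57.40625) + 2·(-81) + (-110.09375)] = -139.2890625.

-139.2890625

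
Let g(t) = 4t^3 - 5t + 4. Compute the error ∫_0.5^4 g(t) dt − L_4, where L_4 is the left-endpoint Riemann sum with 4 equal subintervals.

92.06640625

Exact integral: ∫_0.5^4 g(t) dt = 230.5625.
L_4 = 138.49609375.
Error = 230.5625 − 138.49609375 = 92.06640625.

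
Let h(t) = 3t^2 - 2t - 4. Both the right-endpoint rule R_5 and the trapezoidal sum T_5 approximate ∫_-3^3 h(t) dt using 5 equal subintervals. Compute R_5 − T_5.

-7.2

R_5 = 27.12.
T_5 = 34.32.
R_5 − T_5 = -7.2.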